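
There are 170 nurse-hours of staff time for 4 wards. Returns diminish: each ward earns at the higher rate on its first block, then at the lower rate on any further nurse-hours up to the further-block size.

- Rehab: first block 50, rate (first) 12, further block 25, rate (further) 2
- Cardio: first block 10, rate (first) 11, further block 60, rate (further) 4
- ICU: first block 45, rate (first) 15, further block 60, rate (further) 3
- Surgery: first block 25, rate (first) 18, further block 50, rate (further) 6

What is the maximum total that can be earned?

2075

Treat each block as its own option and order by rate: Surgery/T1 18 > ICU/T1 15 > Rehab/T1 12 > Cardio/T1 11 > Surgery/T2 6 > Cardio/T2 4 > ICU/T2 3 > Rehab/T2 2.
Surgery/T1 (18): +25 → 145 left.
ICU T1 at 15: fill all 45 → 100 left.
Fill Rehab T1 block (50 at 12) → 50 left.
Fill Cardio T1 block (10 at 11) → 40 left.
Surgery T2 at 6: only 40 left, fill 40.
Total = 18×25 + 15×45 + 12×50 + 11×10 + 6×40 = 2075.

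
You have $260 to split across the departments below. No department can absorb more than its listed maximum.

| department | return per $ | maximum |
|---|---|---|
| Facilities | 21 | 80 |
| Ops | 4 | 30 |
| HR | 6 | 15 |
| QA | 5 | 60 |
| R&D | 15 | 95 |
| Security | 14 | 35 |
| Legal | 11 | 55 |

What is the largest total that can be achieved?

Highest return per $ first: Facilities 21 > R&D 15 > Security 14 > Legal 11 > HR 6 > QA 5 > Ops 4.
Give Facilities 80 to hit its cap of 80 → 180 left.
R&D takes 95 to reach its cap of 95 → 85 left.
Give Security 35 to hit its cap of 35 → 50 left.
Legal: +50 (room for 55) → 50. Pool exhausted.
Total = 21×80 + 15×95 + 14×35 + 11×50 = 4145.

4145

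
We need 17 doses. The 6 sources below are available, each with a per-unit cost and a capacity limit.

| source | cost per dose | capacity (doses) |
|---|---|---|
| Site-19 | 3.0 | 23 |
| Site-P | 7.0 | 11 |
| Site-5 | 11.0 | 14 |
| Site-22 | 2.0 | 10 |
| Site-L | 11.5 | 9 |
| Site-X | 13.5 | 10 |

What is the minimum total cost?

Cheapest first:
Site-22 at 2.0: take all 10 doses ; 7 still needed.
Take 7 from Site-19 at 3.0 to finish.
Site-P, Site-5, Site-L, Site-X: unused.
Cost = 10×2.0 + 7×3.0 = 41.

41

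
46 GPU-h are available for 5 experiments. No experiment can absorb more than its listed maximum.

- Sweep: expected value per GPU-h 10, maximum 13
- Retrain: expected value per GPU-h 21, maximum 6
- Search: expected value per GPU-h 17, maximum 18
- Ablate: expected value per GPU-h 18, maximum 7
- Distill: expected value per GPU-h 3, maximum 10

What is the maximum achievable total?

Highest expected value per GPU-h first: Retrain 21 > Ablate 18 > Search 17 > Sweep 10 > Distill 3.
Retrain takes 6 to reach its cap of 6 ; 40 left.
Ablate takes 7 to reach its cap of 7 ; 33 left.
Search takes 18 to reach its cap of 18 ; 15 left.
Sweep: +13 to 13 (cap) ; 2 left.
Distill has room for 10 but only 2 remain, so it gets 2.
Total = 10×13 + 21×6 + 17×18 + 18×7 + 3×2 = 694.

694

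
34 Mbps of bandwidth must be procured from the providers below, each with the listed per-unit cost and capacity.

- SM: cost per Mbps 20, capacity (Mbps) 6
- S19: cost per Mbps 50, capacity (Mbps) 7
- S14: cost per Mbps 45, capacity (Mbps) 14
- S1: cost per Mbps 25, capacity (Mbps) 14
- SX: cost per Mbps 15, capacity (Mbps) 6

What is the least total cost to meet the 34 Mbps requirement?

Fill from the cheapest provider first.
Take 6 from SX at 15 → need 28 more.
Take 6 from SM at 20 → need 22 more.
S1 (25): use full 14 → 8 Mbps to go.
S14 at 45: take 8 of its 14 → requirement met.
S19: unused.
Cost = 6×15 + 6×20 + 14×25 + 8×45 = 920.

920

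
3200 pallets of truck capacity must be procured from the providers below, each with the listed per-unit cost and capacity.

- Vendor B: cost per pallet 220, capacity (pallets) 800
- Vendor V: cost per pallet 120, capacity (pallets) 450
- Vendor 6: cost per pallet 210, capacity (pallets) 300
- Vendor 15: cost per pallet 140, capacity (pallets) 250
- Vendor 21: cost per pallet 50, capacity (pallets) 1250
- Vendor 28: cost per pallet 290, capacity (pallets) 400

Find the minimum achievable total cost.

Use providers in increasing cost order.
Take 1250 from Vendor 21 at 50 ; need 1950 more.
Take 450 from Vendor V at 120 ; need 1500 more.
Vendor 15 at 140: take all 250 pallets ; 1250 still needed.
Vendor 6 at 210: take all 300 pallets ; 950 still needed.
Vendor B at 220: take all 800 pallets ; 150 still needed.
Take 150 from Vendor 28 at 290 to finish.
Cost = 1250×50 + 450×120 + 250×140 + 300×210 + 800×220 + 150×290 = 434000.

434000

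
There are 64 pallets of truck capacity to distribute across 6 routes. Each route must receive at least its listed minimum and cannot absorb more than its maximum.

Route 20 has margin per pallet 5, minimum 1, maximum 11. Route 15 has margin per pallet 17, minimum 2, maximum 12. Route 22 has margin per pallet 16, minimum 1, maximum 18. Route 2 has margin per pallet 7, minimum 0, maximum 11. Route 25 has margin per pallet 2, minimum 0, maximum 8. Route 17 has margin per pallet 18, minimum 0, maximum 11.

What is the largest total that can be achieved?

824

Meeting every minimum uses 1+2+1+0+0+0 = 4 pallets, leaving 60.
Highest margin per pallet first: Route 17 18 > Route 15 17 > Route 22 16 > Route 2 7 > Route 20 5 > Route 25 2.
Route 17 takes 11 more to reach its cap of 11 → 49 left.
Route 15: +10 to 12 (cap) → 39 left.
Route 22: +17 to 18 (cap) → 22 left.
Route 2 takes 11 more to reach its cap of 11 → 11 left.
Route 20 takes 10 more to reach its cap of 11 → 1 left.
Only 1 left; Route 25 takes them to reach 1.
Total = 5×11 + 17×12 + 16×18 + 7×11 + 2×1 + 18×11 = 824.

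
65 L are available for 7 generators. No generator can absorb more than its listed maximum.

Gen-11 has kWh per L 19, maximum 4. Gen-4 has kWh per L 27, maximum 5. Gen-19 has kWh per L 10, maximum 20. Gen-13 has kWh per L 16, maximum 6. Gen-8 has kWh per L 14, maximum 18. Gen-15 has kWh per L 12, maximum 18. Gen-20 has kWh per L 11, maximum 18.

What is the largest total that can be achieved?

Order the generators by kWh per L: Gen-4 27 > Gen-11 19 > Gen-13 16 > Gen-8 14 > Gen-15 12 > Gen-20 11 > Gen-19 10.
Gen-4 takes 5 to reach its cap of 5 — 60 left.
Give Gen-11 4 to hit its cap of 4 — 56 left.
Gen-13: +6 to 6 (cap) — 50 left.
Gen-8: +18 to 18 (cap) — 32 left.
Gen-15 takes 18 to reach its cap of 18 — 14 left.
Gen-20 has room for 18 but only 14 remain, so it gets 14.
Total = 19×4 + 27×5 + 16×6 + 14×18 + 12×18 + 11×14 = 929.

929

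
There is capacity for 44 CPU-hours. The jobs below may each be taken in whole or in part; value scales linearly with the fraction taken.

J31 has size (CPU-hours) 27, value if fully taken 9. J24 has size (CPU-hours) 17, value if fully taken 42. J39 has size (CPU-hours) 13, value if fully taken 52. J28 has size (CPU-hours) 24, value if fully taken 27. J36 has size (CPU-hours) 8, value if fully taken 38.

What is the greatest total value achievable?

Rank by value-to-size ratio: J36 38/8≈4.75, J39 52/13≈4, J24 42/17≈2.47, J28 27/24≈1.12, J31 9/27≈0.333.
All 8 CPU-hours of J36 fit (value 38) → 36 remain.
J39: take in full, 13 CPU-hours for value 52 → 23 left.
Take all of J24 (17 CPU-hours, value 42) → 6 CPU-hours left.
6 CPU-hours left: a 6/24 share of J28 gives 27×6/24 = 6.75.
Total value = 138.75.

138.75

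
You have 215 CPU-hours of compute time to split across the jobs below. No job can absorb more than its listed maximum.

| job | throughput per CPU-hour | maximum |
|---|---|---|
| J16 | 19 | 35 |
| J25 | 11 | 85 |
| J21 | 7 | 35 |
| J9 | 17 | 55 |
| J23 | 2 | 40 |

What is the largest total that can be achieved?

Highest throughput per CPU-hour first: J16 19 > J9 17 > J25 11 > J21 7 > J23 2.
J16: +35 to 35 (cap) ; 180 left.
J9 takes 55 to reach its cap of 55 ; 125 left.
J25: +85 to 85 (cap) ; 40 left.
J21: +35 to 35 (cap) ; 5 left.
Only 5 left; J23 takes them to reach 5.
Total = 19×35 + 11×85 + 7×35 + 17×55 + 2×5 = 2790.

2790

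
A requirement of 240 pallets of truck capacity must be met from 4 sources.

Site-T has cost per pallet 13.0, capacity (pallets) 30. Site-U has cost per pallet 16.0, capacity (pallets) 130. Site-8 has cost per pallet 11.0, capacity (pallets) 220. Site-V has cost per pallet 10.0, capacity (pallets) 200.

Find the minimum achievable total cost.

2440

Use sources in increasing cost order.
Site-V (10.0): use full 200 ; 40 pallets to go.
Take 40 from Site-8 at 11.0 to finish.
Site-T, Site-U: unused.
Cost = 200×10.0 + 40×11.0 = 2440.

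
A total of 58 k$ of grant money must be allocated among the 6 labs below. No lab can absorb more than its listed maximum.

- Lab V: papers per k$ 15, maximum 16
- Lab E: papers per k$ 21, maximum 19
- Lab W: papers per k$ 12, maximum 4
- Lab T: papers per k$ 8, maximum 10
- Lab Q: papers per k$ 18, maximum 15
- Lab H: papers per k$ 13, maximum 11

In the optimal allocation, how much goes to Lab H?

8

Highest papers per k$ first: Lab E 21 > Lab Q 18 > Lab V 15 > Lab H 13 > Lab W 12 > Lab T 8.
Lab E takes 19 to reach its cap of 19 — 39 left.
Lab Q takes 15 to reach its cap of 15 — 24 left.
Lab V: +16 to 16 (cap) — 8 left.
Lab H has room for 11 but only 8 remain, so it gets 8.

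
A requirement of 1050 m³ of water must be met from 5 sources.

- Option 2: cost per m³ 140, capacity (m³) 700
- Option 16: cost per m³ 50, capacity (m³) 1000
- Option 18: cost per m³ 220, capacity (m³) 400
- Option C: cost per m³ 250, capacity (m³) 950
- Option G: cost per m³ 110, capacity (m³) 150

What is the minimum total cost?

Fill from the cheapest source first.
Option 16 at 50: take all 1000 m³ — 50 still needed.
Take 50 from Option G at 110 to finish.
Option 2, Option 18, Option C: unused.
Cost = 1000×50 + 50×110 = 55500.

55500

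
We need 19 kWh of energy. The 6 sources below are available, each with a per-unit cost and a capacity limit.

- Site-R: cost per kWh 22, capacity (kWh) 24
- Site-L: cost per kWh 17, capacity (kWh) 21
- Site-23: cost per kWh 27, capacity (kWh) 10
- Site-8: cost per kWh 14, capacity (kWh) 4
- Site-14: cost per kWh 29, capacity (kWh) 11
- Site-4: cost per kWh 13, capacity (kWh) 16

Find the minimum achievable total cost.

250

Fill from the cheapest source first.
Take 16 from Site-4 at 13 → need 3 more.
Site-8 (14): take the remaining 3 → done.
Site-L, Site-R, Site-23, Site-14: unused.
Cost = 16×13 + 3×14 = 250.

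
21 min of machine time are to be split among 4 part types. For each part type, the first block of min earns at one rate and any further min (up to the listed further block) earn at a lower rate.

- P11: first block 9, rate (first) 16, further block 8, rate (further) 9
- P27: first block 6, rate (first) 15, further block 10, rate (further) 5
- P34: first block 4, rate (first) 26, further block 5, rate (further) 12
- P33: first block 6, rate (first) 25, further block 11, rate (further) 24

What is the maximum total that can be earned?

Order all 8 blocks by rate: P34/T1 26 > P33/T1 25 > P33/T2 24 > P11/T1 16 > P27/T1 15 > P34/T2 12 > P11/T2 9 > P27/T2 5.
Fill P34 T1 block (4 at 26) → 17 left.
P33/T1 (25): +6 → 11 left.
Fill P33 T2 block (11 at 24) → 0 left.
Total = 26×4 + 25×6 + 24×11 = 518.

518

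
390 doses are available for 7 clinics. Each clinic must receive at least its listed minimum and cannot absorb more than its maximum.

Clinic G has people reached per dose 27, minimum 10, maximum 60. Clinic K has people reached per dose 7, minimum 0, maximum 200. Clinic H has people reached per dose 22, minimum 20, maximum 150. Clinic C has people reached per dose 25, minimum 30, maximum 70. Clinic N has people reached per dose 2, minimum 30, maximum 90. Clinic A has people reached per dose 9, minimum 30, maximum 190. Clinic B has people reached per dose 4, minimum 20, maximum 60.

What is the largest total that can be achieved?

Meeting every minimum uses 10+0+20+30+30+30+20 = 140 doses, leaving 250.
Rank by people reached per dose: Clinic G 27 > Clinic C 25 > Clinic H 22 > Clinic A 9 > Clinic K 7 > Clinic B 4 > Clinic N 2.
Clinic G takes 50 more to reach its cap of 60 — 200 left.
Clinic C takes 40 more to reach its cap of 70 — 160 left.
Give Clinic H 130 more to hit its cap of 150 — 30 left.
Only 30 left; Clinic A takes them to reach 60.
Total = 27×60 + 22×150 + 25×70 + 2×30 + 9×60 + 4×20 = 7350.

7350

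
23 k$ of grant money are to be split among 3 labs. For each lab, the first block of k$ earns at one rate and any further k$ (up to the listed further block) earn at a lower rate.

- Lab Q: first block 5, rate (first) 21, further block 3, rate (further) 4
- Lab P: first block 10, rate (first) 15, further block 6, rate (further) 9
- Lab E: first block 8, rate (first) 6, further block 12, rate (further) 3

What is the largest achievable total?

Rank every tier by rate: Lab Q/T1 21 > Lab P/T1 15 > Lab P/T2 9 > Lab E/T1 6 > Lab Q/T2 4 > Lab E/T2 3.
Lab Q T1 at 21: fill all 5 → 18 left.
Fill Lab P T1 block (10 at 15) → 8 left.
Lab P/T2 (9): +6 → 2 left.
2 remain; put them into Lab E T1 at 6.
Total = 21×5 + 15×10 + 9×6 + 6×2 = 321.

321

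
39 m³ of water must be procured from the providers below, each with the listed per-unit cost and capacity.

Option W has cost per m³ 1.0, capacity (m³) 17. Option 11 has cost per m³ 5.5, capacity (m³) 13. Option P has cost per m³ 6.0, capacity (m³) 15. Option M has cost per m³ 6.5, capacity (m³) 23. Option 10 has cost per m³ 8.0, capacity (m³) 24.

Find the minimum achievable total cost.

Use providers in increasing cost order.
Option W at 1.0: take all 17 m³ — 22 still needed.
Take 13 from Option 11 at 5.5 — need 9 more.
Take 9 from Option P at 6.0 to finish.
Option M, Option 10: unused.
Cost = 17×1.0 + 13×5.5 + 9×6.0 = 142.5.

142.5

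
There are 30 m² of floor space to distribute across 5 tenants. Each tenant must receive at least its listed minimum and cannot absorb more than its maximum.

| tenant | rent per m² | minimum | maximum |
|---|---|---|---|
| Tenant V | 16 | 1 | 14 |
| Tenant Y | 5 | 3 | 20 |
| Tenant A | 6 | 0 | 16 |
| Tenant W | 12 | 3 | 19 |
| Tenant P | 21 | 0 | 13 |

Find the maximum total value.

500

Meeting every minimum uses 1+3+0+3+0 = 7 m², leaving 23.
Rank by rent per m²: Tenant P 21 > Tenant V 16 > Tenant W 12 > Tenant A 6 > Tenant Y 5.
Tenant P: +13 to 13 (cap) ; 10 left.
Only 10 left; Tenant V takes them to reach 11.
Total = 16×11 + 5×3 + 12×3 + 21×13 = 500.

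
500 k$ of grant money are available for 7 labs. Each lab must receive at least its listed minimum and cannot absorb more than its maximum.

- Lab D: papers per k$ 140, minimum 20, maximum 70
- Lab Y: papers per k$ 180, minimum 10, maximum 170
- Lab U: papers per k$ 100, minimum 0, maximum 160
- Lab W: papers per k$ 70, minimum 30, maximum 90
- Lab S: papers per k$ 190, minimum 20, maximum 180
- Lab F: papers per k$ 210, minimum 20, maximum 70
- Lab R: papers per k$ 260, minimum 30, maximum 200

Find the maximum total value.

105700

Meeting every minimum uses 20+10+0+30+20+20+30 = 130 k$, leaving 370.
Order the labs by papers per k$: Lab R 260 > Lab F 210 > Lab S 190 > Lab Y 180 > Lab D 140 > Lab U 100 > Lab W 70.
Lab R: +170 to 200 (cap) → 200 left.
Lab F: +50 to 70 (cap) → 150 left.
Lab S has room for 160 more but only 150 remain, so it gets 170.
Total = 140×20 + 180×10 + 70×30 + 190×170 + 210×70 + 260×200 = 105700.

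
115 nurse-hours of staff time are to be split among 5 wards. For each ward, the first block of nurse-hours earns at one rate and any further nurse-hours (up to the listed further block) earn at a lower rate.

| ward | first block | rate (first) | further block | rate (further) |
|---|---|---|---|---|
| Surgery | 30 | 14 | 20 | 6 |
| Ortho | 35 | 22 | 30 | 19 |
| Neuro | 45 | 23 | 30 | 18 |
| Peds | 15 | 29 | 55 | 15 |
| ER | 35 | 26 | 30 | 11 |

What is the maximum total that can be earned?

2820

Order all 10 blocks by rate: Peds/T1 29 > ER/T1 26 > Neuro/T1 23 > Ortho/T1 22 > Ortho/T2 19 > Neuro/T2 18 > Peds/T2 15 > Surgery/T1 14 > ER/T2 11 > Surgery/T2 6.
Peds T1 at 29: fill all 15 → 100 left.
Fill ER T1 block (35 at 26) → 65 left.
Neuro T1 at 23: fill all 45 → 20 left.
Ortho T1 at 22: only 20 left, fill 20.
Total = 29×15 + 26×35 + 23×45 + 22×20 = 2820.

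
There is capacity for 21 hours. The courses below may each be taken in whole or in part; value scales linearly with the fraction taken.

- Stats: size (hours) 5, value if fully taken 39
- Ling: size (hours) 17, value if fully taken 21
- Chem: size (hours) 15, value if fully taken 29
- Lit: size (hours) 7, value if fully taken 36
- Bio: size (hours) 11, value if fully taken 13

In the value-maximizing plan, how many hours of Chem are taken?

Sort by value density: Stats 39/5≈7.8, Lit 36/7≈5.14, Chem 29/15≈1.93, Ling 21/17≈1.24, Bio 13/11≈1.18.
Take all of Stats (5 hours, value 39) → 16 hours left.
Take all of Lit (7 hours, value 36) → 9 hours left.
9 hours left: a 9/15 share of Chem gives 29×9/15 = 17.4.

9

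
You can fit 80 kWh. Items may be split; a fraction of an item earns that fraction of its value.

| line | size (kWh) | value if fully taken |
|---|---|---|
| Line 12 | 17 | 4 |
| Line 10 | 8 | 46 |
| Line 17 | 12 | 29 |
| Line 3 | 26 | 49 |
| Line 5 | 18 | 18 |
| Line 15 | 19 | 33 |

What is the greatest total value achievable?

172

Best value per unit of size first: Line 10 46/8≈5.75, Line 17 29/12≈2.42, Line 3 49/26≈1.88, Line 15 33/19≈1.74, Line 5 18/18≈1, Line 12 4/17≈0.235.
Take all of Line 10 (8 kWh, value 46) → 72 kWh left.
All 12 kWh of Line 17 fit (value 29) → 60 remain.
Take all of Line 3 (26 kWh, value 49) → 34 kWh left.
Take all of Line 15 (19 kWh, value 33) → 15 kWh left.
Only 15 kWh remain; take 15/18 of Line 5 for value 18×15/18 = 15.
Total value = 172.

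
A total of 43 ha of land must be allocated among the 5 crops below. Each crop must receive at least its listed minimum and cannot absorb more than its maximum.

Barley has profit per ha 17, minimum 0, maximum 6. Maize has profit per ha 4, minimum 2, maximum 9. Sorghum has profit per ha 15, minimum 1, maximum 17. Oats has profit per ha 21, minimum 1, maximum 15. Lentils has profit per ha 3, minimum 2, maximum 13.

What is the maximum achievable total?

Meeting every minimum uses 0+2+1+1+2 = 6 ha, leaving 37.
Highest profit per ha first: Oats 21 > Barley 17 > Sorghum 15 > Maize 4 > Lentils 3.
Oats takes 14 more to reach its cap of 15 — 23 left.
Barley takes 6 more to reach its cap of 6 — 17 left.
Sorghum: +16 to 17 (cap) — 1 left.
Only 1 left; Maize takes them to reach 3.
Total = 17×6 + 4×3 + 15×17 + 21×15 + 3×2 = 690.

690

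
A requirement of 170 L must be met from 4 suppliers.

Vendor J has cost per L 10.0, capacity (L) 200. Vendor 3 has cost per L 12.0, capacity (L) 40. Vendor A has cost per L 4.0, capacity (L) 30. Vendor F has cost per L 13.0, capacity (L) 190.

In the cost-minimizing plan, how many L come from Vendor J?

Use suppliers in increasing cost order.
Vendor A at 4.0: take all 30 L — 140 still needed.
Take 140 from Vendor J at 10.0 to finish.
Vendor 3, Vendor F: unused.

140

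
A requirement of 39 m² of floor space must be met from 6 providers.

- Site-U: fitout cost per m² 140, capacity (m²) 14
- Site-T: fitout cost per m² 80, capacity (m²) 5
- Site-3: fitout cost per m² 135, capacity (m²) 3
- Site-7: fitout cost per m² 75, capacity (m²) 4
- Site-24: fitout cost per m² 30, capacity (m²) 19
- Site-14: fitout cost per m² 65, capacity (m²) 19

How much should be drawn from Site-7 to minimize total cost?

1

Cheapest first:
Site-24 at 30: take all 19 m² → 20 still needed.
Site-14 (65): use full 19 → 1 m² to go.
Site-7 (75): take the remaining 1 → done.
Site-T, Site-3, Site-U: unused.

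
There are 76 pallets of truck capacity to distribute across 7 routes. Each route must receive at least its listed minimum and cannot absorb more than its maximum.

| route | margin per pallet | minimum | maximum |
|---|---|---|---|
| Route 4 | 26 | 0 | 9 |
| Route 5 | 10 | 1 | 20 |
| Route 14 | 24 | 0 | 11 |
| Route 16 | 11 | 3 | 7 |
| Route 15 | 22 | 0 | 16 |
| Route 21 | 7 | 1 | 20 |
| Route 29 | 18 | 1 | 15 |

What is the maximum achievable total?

1374

Meeting every minimum uses 0+1+0+3+0+1+1 = 6 pallets, leaving 70.
Rank by margin per pallet: Route 4 26 > Route 14 24 > Route 15 22 > Route 29 18 > Route 16 11 > Route 5 10 > Route 21 7.
Route 4 takes 9 more to reach its cap of 9 — 61 left.
Give Route 14 11 more to hit its cap of 11 — 50 left.
Route 15: +16 to 16 (cap) — 34 left.
Give Route 29 14 more to hit its cap of 15 — 20 left.
Route 16: +4 to 7 (cap) — 16 left.
Only 16 left; Route 5 takes them to reach 17.
Total = 26×9 + 10×17 + 24×11 + 11×7 + 22×16 + 7×1 + 18×15 = 1374.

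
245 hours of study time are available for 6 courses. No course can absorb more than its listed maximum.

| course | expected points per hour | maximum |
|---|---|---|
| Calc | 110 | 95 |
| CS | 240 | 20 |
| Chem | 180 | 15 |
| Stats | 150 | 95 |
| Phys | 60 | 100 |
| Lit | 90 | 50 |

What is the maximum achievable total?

34000

Highest expected points per hour first: CS 240 > Chem 180 > Stats 150 > Calc 110 > Lit 90 > Phys 60.
CS: +20 to 20 (cap) → 225 left.
Chem takes 15 to reach its cap of 15 → 210 left.
Stats takes 95 to reach its cap of 95 → 115 left.
Calc: +95 to 95 (cap) → 20 left.
Lit has room for 50 but only 20 remain, so it gets 20.
Total = 110×95 + 240×20 + 180×15 + 150×95 + 90×20 = 34000.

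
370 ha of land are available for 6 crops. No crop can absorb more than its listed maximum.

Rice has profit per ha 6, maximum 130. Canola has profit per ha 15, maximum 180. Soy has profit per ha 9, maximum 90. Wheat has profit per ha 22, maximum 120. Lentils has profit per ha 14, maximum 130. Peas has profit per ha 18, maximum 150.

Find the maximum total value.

6840

Highest profit per ha first: Wheat 22 > Peas 18 > Canola 15 > Lentils 14 > Soy 9 > Rice 6.
Give Wheat 120 to hit its cap of 120 ; 250 left.
Peas: +150 to 150 (cap) ; 100 left.
Canola: +100 (room for 180) → 100. Pool exhausted.
Total = 15×100 + 22×120 + 18×150 = 6840.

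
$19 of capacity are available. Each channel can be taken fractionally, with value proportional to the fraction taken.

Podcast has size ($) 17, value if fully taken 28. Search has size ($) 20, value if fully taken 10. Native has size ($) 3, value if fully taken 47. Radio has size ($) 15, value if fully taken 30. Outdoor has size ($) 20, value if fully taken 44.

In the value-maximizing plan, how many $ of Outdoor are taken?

Best value per unit of size first: Native 47/3≈15.7, Outdoor 44/20≈2.2, Radio 30/15≈2, Podcast 28/17≈1.65, Search 10/20≈0.5.
All 3 $ of Native fit (value 47) → 16 remain.
16 $ left: a 16/20 share of Outdoor gives 44×16/20 = 35.2.

16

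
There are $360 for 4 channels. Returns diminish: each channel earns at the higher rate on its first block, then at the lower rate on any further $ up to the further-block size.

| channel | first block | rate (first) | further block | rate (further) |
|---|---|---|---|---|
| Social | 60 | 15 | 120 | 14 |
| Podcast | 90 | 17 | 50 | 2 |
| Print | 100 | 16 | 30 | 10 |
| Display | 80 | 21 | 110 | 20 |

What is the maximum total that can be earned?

6690

Order all 8 blocks by rate: Display/T1 21 > Display/T2 20 > Podcast/T1 17 > Print/T1 16 > Social/T1 15 > Social/T2 14 > Print/T2 10 > Podcast/T2 2.
Display/T1 (21): +80 — 280 left.
Fill Display T2 block (110 at 20) — 170 left.
Fill Podcast T1 block (90 at 17) — 80 left.
Print/T1: +80 of 100 at 16; pool empty.
Total = 21×80 + 20×110 + 17×90 + 16×80 = 6690.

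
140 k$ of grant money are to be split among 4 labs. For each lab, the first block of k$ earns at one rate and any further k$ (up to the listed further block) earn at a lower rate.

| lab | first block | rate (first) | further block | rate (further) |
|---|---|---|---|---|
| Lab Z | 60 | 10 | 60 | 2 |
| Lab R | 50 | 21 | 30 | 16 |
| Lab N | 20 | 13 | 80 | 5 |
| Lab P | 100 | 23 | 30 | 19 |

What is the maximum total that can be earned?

Order all 8 blocks by rate: Lab P/first 23 > Lab R/first 21 > Lab P/second 19 > Lab R/second 16 > Lab N/first 13 > Lab Z/first 10 > Lab N/second 5 > Lab Z/second 2.
Lab P first at 23: fill all 100 → 40 left.
40 remain; put them into Lab R first at 21.
Total = 23×100 + 21×40 = 3140.

3140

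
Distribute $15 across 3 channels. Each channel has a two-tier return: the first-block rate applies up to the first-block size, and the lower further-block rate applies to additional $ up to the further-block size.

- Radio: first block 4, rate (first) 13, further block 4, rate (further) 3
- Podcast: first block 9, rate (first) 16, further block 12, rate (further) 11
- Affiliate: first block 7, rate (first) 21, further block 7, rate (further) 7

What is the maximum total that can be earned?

275

Treat each block as its own option and order by rate: Affiliate/T1 21 > Podcast/T1 16 > Radio/T1 13 > Podcast/T2 11 > Affiliate/T2 7 > Radio/T2 3.
Affiliate T1 at 21: fill all 7 → 8 left.
8 remain; put them into Podcast T1 at 16.
Total = 21×7 + 16×8 = 275.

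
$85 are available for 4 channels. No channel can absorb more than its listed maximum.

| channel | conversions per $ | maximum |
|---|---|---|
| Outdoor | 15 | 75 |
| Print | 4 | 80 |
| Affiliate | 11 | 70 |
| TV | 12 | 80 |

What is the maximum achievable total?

1245

Rank by conversions per $: Outdoor 15 > TV 12 > Affiliate 11 > Print 4.
Outdoor: +75 to 75 (cap) → 10 left.
Only 10 left; TV takes them to reach 10.
Total = 15×75 + 12×10 = 1245.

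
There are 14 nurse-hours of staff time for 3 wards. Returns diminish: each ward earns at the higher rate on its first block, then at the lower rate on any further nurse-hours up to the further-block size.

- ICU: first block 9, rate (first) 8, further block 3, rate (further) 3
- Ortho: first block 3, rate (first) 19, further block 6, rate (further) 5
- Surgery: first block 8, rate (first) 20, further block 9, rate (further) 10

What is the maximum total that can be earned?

Order all 6 blocks by rate: Surgery/T1 20 > Ortho/T1 19 > Surgery/T2 10 > ICU/T1 8 > Ortho/T2 5 > ICU/T2 3.
Fill Surgery T1 block (8 at 20) → 6 left.
Fill Ortho T1 block (3 at 19) → 3 left.
Surgery/T2: +3 of 9 at 10; pool empty.
Total = 20×8 + 19×3 + 10×3 = 247.

247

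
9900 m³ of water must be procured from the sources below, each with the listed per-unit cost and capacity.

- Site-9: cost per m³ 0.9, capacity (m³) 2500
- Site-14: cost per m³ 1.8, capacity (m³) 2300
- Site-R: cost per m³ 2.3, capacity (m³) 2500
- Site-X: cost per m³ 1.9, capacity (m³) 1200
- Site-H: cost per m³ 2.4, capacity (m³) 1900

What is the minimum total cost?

Cheapest first:
Site-9 (0.9): use full 2500 — 7400 m³ to go.
Take 2300 from Site-14 at 1.8 — need 5100 more.
Site-X at 1.9: take all 1200 m³ — 3900 still needed.
Site-R (2.3): use full 2500 — 1400 m³ to go.
Site-H (2.4): take the remaining 1400 — done.
Cost = 2500×0.9 + 2300×1.8 + 1200×1.9 + 2500×2.3 + 1400×2.4 = 17780.

17780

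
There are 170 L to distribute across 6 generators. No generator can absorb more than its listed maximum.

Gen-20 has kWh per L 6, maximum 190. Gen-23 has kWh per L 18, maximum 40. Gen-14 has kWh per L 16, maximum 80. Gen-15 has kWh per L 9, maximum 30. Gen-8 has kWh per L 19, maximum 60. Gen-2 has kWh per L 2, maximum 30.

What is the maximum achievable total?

2980

Order the generators by kWh per L: Gen-8 19 > Gen-23 18 > Gen-14 16 > Gen-15 9 > Gen-20 6 > Gen-2 2.
Gen-8: +60 to 60 (cap) — 110 left.
Give Gen-23 40 to hit its cap of 40 — 70 left.
Gen-14 has room for 80 but only 70 remain, so it gets 70.
Total = 18×40 + 16×70 + 19×60 = 2980.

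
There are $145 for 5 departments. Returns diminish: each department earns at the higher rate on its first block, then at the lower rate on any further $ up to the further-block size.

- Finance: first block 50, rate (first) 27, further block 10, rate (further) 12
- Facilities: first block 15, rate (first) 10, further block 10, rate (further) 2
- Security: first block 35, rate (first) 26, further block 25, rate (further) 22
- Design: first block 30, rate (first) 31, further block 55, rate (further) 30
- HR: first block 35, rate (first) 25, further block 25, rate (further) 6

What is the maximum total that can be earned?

4190

Rank every tier by rate: Design/T1 31 > Design/T2 30 > Finance/T1 27 > Security/T1 26 > HR/T1 25 > Security/T2 22 > Finance/T2 12 > Facilities/T1 10 > HR/T2 6 > Facilities/T2 2.
Design T1 at 31: fill all 30 — 115 left.
Design/T2 (30): +55 — 60 left.
Fill Finance T1 block (50 at 27) — 10 left.
Security/T1: +10 of 35 at 26; pool empty.
Total = 31×30 + 30×55 + 27×50 + 26×10 = 4190.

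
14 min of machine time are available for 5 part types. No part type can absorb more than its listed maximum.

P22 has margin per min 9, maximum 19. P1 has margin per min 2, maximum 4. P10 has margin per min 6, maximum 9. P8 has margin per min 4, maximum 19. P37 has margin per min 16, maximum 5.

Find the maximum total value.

Rank by margin per min: P37 16 > P22 9 > P10 6 > P8 4 > P1 2.
P37 takes 5 to reach its cap of 5 — 9 left.
P22: +9 (room for 19) → 9. Pool exhausted.
Total = 9×9 + 16×5 = 161.

161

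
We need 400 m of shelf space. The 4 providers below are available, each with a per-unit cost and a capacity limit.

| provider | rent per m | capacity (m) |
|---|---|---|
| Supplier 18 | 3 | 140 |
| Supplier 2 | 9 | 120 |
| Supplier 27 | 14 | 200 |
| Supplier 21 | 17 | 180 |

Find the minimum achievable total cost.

3460

Use providers in increasing cost order.
Take 140 from Supplier 18 at 3 → need 260 more.
Supplier 2 at 9: take all 120 m → 140 still needed.
Supplier 27 at 14: take 140 of its 200 → requirement met.
Supplier 21: unused.
Cost = 140×3 + 120×9 + 140×14 = 3460.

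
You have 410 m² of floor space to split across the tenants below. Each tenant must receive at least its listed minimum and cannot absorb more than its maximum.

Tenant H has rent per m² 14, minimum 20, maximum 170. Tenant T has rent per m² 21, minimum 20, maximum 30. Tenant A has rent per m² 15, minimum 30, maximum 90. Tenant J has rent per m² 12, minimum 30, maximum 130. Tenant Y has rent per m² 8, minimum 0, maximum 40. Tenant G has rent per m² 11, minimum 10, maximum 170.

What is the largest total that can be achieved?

Meeting every minimum uses 20+20+30+30+0+10 = 110 m², leaving 300.
Order the tenants by rent per m²: Tenant T 21 > Tenant A 15 > Tenant H 14 > Tenant J 12 > Tenant G 11 > Tenant Y 8.
Tenant T takes 10 more to reach its cap of 30 → 290 left.
Tenant A: +60 to 90 (cap) → 230 left.
Tenant H: +150 to 170 (cap) → 80 left.
Only 80 left; Tenant J takes them to reach 110.
Total = 14×170 + 21×30 + 15×90 + 12×110 + 11×10 = 5790.

5790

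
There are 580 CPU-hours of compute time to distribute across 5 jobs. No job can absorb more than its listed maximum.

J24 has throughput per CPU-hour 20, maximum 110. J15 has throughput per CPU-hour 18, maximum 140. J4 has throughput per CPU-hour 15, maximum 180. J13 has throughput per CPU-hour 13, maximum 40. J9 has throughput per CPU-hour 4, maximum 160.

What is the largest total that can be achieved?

Order the jobs by throughput per CPU-hour: J24 20 > J15 18 > J4 15 > J13 13 > J9 4.
Give J24 110 to hit its cap of 110 → 470 left.
Give J15 140 to hit its cap of 140 → 330 left.
Give J4 180 to hit its cap of 180 → 150 left.
Give J13 40 to hit its cap of 40 → 110 left.
J9 has room for 160 but only 110 remain, so it gets 110.
Total = 20×110 + 18×140 + 15×180 + 13×40 + 4×110 = 8380.

8380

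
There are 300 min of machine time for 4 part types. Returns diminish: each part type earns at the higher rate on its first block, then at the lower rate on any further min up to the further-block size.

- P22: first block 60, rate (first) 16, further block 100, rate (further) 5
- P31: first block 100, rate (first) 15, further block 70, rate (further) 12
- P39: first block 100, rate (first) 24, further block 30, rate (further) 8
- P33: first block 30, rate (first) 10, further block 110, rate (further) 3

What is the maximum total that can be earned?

Order all 8 blocks by rate: P39/first 24 > P22/first 16 > P31/first 15 > P31/second 12 > P33/first 10 > P39/second 8 > P22/second 5 > P33/second 3.
P39/first (24): +100 ; 200 left.
Fill P22 first block (60 at 16) ; 140 left.
P31 first at 15: fill all 100 ; 40 left.
P31 second at 12: only 40 left, fill 40.
Total = 24×100 + 16×60 + 15×100 + 12×40 = 5340.

5340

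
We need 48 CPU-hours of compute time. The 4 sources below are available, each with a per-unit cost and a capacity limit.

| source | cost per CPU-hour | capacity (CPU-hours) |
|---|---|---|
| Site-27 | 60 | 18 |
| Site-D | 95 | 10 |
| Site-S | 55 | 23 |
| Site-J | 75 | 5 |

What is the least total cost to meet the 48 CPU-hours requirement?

2910

Fill from the cheapest source first.
Take 23 from Site-S at 55 → need 25 more.
Site-27 (60): use full 18 → 7 CPU-hours to go.
Site-J (75): use full 5 → 2 CPU-hours to go.
Site-D at 95: take 2 of its 10 → requirement met.
Cost = 23×55 + 18×60 + 5×75 + 2×95 = 2910.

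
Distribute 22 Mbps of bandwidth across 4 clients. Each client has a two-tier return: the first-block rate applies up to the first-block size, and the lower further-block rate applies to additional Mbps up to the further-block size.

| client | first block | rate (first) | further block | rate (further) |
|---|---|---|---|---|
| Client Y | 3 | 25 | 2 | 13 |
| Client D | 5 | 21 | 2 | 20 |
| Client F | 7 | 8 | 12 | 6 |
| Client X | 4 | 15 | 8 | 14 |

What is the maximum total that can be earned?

392

Order all 8 blocks by rate: Client Y/first 25 > Client D/first 21 > Client D/second 20 > Client X/first 15 > Client X/second 14 > Client Y/second 13 > Client F/first 8 > Client F/second 6.
Client Y first at 25: fill all 3 — 19 left.
Client D/first (21): +5 — 14 left.
Client D/second (20): +2 — 12 left.
Fill Client X first block (4 at 15) — 8 left.
Fill Client X second block (8 at 14) — 0 left.
Total = 25×3 + 21×5 + 20×2 + 15×4 + 14×8 = 392.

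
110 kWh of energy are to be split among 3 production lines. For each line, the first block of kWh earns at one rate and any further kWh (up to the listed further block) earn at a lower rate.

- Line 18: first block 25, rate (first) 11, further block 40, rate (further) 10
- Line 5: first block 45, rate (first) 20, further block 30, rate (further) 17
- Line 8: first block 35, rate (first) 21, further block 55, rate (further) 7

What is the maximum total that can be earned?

Order all 6 blocks by rate: Line 8/T1 21 > Line 5/T1 20 > Line 5/T2 17 > Line 18/T1 11 > Line 18/T2 10 > Line 8/T2 7.
Line 8 T1 at 21: fill all 35 → 75 left.
Line 5 T1 at 20: fill all 45 → 30 left.
Fill Line 5 T2 block (30 at 17) → 0 left.
Total = 21×35 + 20×45 + 17×30 = 2145.

2145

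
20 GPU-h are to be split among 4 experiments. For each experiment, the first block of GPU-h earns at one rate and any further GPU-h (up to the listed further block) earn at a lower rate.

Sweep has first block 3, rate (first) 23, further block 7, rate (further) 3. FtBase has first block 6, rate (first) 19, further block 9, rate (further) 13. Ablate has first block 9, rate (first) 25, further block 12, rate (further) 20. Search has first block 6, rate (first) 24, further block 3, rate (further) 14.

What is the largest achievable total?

Treat each block as its own option and order by rate: Ablate/first 25 > Search/first 24 > Sweep/first 23 > Ablate/second 20 > FtBase/first 19 > Search/second 14 > FtBase/second 13 > Sweep/second 3.
Fill Ablate first block (9 at 25) — 11 left.
Search first at 24: fill all 6 — 5 left.
Sweep first at 23: fill all 3 — 2 left.
Ablate second at 20: only 2 left, fill 2.
Total = 25×9 + 24×6 + 23×3 + 20×2 = 478.

478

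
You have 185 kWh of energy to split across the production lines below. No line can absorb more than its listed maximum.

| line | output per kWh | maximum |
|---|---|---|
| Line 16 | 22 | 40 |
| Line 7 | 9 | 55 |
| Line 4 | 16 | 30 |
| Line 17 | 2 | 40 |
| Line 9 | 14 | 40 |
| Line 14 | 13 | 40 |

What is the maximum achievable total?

Highest output per kWh first: Line 16 22 > Line 4 16 > Line 9 14 > Line 14 13 > Line 7 9 > Line 17 2.
Give Line 16 40 to hit its cap of 40 ; 145 left.
Give Line 4 30 to hit its cap of 30 ; 115 left.
Give Line 9 40 to hit its cap of 40 ; 75 left.
Give Line 14 40 to hit its cap of 40 ; 35 left.
Line 7 has room for 55 but only 35 remain, so it gets 35.
Total = 22×40 + 9×35 + 16×30 + 14×40 + 13×40 = 2755.

2755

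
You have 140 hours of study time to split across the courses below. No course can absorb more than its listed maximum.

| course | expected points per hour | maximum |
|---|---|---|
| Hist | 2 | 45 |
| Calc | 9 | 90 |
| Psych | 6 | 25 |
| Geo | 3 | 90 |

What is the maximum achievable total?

1035

Highest expected points per hour first: Calc 9 > Psych 6 > Geo 3 > Hist 2.
Calc: +90 to 90 (cap) ; 50 left.
Give Psych 25 to hit its cap of 25 ; 25 left.
Only 25 left; Geo takes them to reach 25.
Total = 9×90 + 6×25 + 3×25 = 1035.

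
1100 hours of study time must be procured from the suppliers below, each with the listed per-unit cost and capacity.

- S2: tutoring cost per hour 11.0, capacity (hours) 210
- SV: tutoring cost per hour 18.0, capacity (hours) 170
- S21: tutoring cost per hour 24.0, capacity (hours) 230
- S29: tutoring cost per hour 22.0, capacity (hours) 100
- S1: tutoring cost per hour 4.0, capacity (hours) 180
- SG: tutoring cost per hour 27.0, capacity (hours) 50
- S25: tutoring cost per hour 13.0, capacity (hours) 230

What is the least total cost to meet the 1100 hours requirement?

16320

Cheapest first:
S1 at 4.0: take all 180 hours — 920 still needed.
S2 (11.0): use full 210 — 710 hours to go.
Take 230 from S25 at 13.0 — need 480 more.
Take 170 from SV at 18.0 — need 310 more.
Take 100 from S29 at 22.0 — need 210 more.
S21 at 24.0: take 210 of its 230 — requirement met.
SG: unused.
Cost = 180×4.0 + 210×11.0 + 230×13.0 + 170×18.0 + 100×22.0 + 210×24.0 = 16320.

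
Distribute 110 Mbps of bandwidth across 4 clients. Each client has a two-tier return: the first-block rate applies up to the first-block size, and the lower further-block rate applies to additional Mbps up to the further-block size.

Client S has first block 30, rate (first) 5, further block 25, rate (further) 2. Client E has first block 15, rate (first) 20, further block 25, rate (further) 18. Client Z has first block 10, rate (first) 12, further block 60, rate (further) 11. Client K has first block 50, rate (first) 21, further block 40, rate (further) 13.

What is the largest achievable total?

2060

Order all 8 blocks by rate: Client K/first 21 > Client E/first 20 > Client E/second 18 > Client K/second 13 > Client Z/first 12 > Client Z/second 11 > Client S/first 5 > Client S/second 2.
Client K/first (21): +50 ; 60 left.
Client E/first (20): +15 ; 45 left.
Client E second at 18: fill all 25 ; 20 left.
20 remain; put them into Client K second at 13.
Total = 21×50 + 20×15 + 18×25 + 13×20 = 2060.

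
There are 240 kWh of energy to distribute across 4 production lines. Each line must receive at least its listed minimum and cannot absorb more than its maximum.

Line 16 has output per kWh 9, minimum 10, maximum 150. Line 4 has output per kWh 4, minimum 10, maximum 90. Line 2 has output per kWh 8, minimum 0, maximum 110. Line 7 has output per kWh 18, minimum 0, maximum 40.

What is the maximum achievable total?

2430

Meeting every minimum uses 10+10+0+0 = 20 kWh, leaving 220.
Order the production lines by output per kWh: Line 7 18 > Line 16 9 > Line 2 8 > Line 4 4.
Line 7: +40 to 40 (cap) → 180 left.
Line 16: +140 to 150 (cap) → 40 left.
Only 40 left; Line 2 takes them to reach 40.
Total = 9×150 + 4×10 + 8×40 + 18×40 = 2430.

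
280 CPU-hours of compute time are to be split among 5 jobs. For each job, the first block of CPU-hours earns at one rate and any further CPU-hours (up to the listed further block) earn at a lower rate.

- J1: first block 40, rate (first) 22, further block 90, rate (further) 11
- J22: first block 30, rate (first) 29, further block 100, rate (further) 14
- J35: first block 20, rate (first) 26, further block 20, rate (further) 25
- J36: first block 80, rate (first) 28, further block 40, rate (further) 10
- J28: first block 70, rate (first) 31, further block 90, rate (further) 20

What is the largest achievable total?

7580

Order all 10 blocks by rate: J28/tier1 31 > J22/tier1 29 > J36/tier1 28 > J35/tier1 26 > J35/tier2 25 > J1/tier1 22 > J28/tier2 20 > J22/tier2 14 > J1/tier2 11 > J36/tier2 10.
J28 tier1 at 31: fill all 70 ; 210 left.
Fill J22 tier1 block (30 at 29) ; 180 left.
J36/tier1 (28): +80 ; 100 left.
J35/tier1 (26): +20 ; 80 left.
J35 tier2 at 25: fill all 20 ; 60 left.
Fill J1 tier1 block (40 at 22) ; 20 left.
J28 tier2 at 20: only 20 left, fill 20.
Total = 31×70 + 29×30 + 28×80 + 26×20 + 25×20 + 22×40 + 20×20 = 7580.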